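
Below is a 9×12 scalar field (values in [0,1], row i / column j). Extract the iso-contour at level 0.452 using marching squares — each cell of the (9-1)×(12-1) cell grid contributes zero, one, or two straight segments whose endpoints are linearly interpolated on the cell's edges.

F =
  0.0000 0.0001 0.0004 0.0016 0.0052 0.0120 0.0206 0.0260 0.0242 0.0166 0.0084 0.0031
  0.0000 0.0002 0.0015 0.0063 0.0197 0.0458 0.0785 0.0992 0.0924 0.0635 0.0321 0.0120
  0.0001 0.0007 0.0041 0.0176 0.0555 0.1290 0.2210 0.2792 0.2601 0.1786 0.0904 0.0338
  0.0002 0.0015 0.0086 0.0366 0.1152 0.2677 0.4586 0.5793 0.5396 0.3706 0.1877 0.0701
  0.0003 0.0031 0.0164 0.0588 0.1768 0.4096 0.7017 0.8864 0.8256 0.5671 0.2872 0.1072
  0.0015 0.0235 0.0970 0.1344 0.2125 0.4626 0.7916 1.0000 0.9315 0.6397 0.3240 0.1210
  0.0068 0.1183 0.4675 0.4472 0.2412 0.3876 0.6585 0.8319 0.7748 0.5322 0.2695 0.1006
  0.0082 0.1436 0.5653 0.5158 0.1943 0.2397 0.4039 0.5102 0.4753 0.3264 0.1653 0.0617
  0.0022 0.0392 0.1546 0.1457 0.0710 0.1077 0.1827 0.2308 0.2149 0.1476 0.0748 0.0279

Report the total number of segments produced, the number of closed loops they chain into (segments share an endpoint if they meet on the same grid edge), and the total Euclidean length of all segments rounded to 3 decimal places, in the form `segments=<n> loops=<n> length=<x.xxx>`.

segments=28 loops=2 length=19.104

cell (2,5): code 0100 → (2.972,6.000)–(3.000,5.965)
cell (2,6): code 1100 → (2.576,7.000)–(2.972,6.000)
cell (2,7): code 1100 → (2.687,8.000)–(2.576,7.000)
cell (2,8): code 1000 → (3.000,8.518)–(2.687,8.000)
cell (3,5): code 0110 → (3.000,5.965)–(4.000,5.145)
cell (3,8): code 1101 → (3.414,9.000)–(3.000,8.518)
cell (3,9): code 1000 → (4.000,9.411)–(3.414,9.000)
cell (4,4): code 0100 → (4.800,5.000)–(5.000,4.958)
cell (4,5): code 1110 → (4.000,5.145)–(4.800,5.000)
cell (4,9): code 1001 → (5.000,9.595)–(4.000,9.411)
cell (5,1): code 0100 → (5.958,2.000)–(6.000,1.956)
cell (5,2): code 1000 → (6.000,2.764)–(5.958,2.000)
cell (5,4): code 0010 → (5.000,4.958)–(5.141,5.000)
cell (5,5): code 0111 → (5.141,5.000)–(6.000,5.238)
cell (5,9): code 1001 → (6.000,9.305)–(5.000,9.595)
cell (6,1): code 0110 → (6.000,1.956)–(7.000,1.731)
cell (6,2): code 1101 → (6.070,3.000)–(6.000,2.764)
cell (6,3): code 1000 → (7.000,3.198)–(6.070,3.000)
cell (6,5): code 0010 → (6.000,5.238)–(6.811,6.000)
cell (6,6): code 0111 → (6.811,6.000)–(7.000,6.452)
cell (6,8): code 1011 → (7.000,8.156)–(6.390,9.000)
cell (6,9): code 0001 → (6.390,9.000)–(6.000,9.305)
cell (7,1): code 0010 → (7.000,1.731)–(7.276,2.000)
cell (7,2): code 0011 → (7.276,2.000)–(7.172,3.000)
cell (7,3): code 0001 → (7.172,3.000)–(7.000,3.198)
cell (7,6): code 0010 → (7.000,6.452)–(7.208,7.000)
cell (7,7): code 0011 → (7.208,7.000)–(7.089,8.000)
cell (7,8): code 0001 → (7.089,8.000)–(7.000,8.156)
total: 28 segments, chained into 2 closed loop(s), length Σ = 19.104012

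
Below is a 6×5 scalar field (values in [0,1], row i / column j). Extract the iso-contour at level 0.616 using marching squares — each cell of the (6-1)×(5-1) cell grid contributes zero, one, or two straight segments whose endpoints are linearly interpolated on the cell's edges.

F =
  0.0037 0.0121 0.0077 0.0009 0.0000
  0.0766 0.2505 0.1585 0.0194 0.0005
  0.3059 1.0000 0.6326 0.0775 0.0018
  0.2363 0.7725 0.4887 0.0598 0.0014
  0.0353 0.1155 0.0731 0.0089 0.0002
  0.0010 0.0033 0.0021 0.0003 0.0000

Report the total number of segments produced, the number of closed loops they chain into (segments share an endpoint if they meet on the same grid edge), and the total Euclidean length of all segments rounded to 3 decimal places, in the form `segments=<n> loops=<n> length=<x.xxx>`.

cell (1,0): code 0100 → (1.488,1.000)–(2.000,0.447)
cell (1,1): code 1100 → (1.965,2.000)–(1.488,1.000)
cell (1,2): code 1000 → (2.000,2.030)–(1.965,2.000)
cell (2,0): code 0110 → (2.000,0.447)–(3.000,0.708)
cell (2,1): code 1011 → (3.000,1.551)–(2.115,2.000)
cell (2,2): code 0001 → (2.115,2.000)–(2.000,2.030)
cell (3,0): code 0010 → (3.000,0.708)–(3.238,1.000)
cell (3,1): code 0001 → (3.238,1.000)–(3.000,1.551)
total: 8 segments, chained into 1 closed loop(s), length Σ = 5.030211

segments=8 loops=1 length=5.030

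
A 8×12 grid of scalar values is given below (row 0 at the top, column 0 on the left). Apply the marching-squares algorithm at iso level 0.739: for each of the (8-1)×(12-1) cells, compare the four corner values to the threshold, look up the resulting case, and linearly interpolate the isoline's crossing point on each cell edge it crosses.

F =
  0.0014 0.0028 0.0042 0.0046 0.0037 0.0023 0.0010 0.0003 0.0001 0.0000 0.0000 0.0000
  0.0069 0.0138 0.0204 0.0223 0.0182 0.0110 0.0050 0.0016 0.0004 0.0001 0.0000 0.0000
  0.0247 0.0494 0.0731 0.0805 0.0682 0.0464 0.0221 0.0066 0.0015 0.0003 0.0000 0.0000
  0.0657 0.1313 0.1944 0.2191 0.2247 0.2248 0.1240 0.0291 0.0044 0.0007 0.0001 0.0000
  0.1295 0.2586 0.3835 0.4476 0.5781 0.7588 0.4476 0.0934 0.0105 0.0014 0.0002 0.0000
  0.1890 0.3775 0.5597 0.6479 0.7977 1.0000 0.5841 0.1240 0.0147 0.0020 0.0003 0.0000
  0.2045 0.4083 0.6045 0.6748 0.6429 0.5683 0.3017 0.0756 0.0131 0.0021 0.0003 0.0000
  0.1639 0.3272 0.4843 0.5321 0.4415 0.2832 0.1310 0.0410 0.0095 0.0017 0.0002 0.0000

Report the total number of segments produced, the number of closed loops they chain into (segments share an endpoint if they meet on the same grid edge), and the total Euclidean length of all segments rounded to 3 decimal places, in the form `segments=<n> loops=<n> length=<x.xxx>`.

segments=8 loops=1 length=5.407

cell (3,4): code 0100 → (3.963,5.000)–(4.000,4.890)
cell (3,5): code 1000 → (4.000,5.064)–(3.963,5.000)
cell (4,3): code 0100 → (4.733,4.000)–(5.000,3.608)
cell (4,4): code 1110 → (4.000,4.890)–(4.733,4.000)
cell (4,5): code 1001 → (5.000,5.628)–(4.000,5.064)
cell (5,3): code 0010 → (5.000,3.608)–(5.379,4.000)
cell (5,4): code 0011 → (5.379,4.000)–(5.605,5.000)
cell (5,5): code 0001 → (5.605,5.000)–(5.000,5.628)
total: 8 segments, chained into 1 closed loop(s), length Σ = 5.406622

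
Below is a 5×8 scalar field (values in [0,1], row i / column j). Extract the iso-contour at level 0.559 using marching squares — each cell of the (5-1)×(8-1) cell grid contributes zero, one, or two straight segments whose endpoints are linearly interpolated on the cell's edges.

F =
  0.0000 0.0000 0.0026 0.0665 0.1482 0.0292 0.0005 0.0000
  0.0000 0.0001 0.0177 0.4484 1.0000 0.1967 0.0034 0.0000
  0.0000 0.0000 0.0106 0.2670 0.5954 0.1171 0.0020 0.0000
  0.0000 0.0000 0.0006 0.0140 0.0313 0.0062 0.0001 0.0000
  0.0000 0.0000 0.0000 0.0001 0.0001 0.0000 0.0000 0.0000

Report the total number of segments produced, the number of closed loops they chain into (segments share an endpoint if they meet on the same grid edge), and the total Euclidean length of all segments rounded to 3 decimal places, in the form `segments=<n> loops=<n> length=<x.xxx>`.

cell (0,3): code 0100 → (0.482,4.000)–(1.000,3.201)
cell (0,4): code 1000 → (1.000,4.549)–(0.482,4.000)
cell (1,3): code 0110 → (1.000,3.201)–(2.000,3.889)
cell (1,4): code 1001 → (2.000,4.076)–(1.000,4.549)
cell (2,3): code 0010 → (2.000,3.889)–(2.065,4.000)
cell (2,4): code 0001 → (2.065,4.000)–(2.000,4.076)
total: 6 segments, chained into 1 closed loop(s), length Σ = 4.255478

segments=6 loops=1 length=4.255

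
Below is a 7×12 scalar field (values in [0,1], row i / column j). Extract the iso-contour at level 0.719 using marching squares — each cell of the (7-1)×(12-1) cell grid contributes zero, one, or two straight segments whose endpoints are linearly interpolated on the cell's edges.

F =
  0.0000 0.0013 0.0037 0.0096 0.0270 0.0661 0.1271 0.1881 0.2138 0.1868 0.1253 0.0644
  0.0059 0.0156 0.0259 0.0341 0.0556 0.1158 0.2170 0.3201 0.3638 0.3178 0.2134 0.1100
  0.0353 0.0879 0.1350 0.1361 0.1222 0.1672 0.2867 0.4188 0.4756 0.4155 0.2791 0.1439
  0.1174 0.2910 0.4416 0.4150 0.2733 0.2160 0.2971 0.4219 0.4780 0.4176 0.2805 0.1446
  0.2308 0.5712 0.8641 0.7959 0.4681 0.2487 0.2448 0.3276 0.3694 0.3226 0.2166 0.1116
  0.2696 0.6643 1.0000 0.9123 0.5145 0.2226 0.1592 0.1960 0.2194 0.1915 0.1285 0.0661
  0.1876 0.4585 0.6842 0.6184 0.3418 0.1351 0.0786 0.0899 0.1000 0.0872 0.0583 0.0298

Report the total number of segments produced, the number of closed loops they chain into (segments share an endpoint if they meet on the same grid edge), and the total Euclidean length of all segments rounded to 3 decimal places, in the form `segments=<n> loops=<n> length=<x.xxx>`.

cell (3,1): code 0100 → (3.657,2.000)–(4.000,1.505)
cell (3,2): code 1100 → (3.798,3.000)–(3.657,2.000)
cell (3,3): code 1000 → (4.000,3.235)–(3.798,3.000)
cell (4,1): code 0110 → (4.000,1.505)–(5.000,1.163)
cell (4,3): code 1001 → (5.000,3.486)–(4.000,3.235)
cell (5,1): code 0010 → (5.000,1.163)–(5.890,2.000)
cell (5,2): code 0011 → (5.890,2.000)–(5.658,3.000)
cell (5,3): code 0001 → (5.658,3.000)–(5.000,3.486)
total: 8 segments, chained into 1 closed loop(s), length Σ = 7.076087

segments=8 loops=1 length=7.076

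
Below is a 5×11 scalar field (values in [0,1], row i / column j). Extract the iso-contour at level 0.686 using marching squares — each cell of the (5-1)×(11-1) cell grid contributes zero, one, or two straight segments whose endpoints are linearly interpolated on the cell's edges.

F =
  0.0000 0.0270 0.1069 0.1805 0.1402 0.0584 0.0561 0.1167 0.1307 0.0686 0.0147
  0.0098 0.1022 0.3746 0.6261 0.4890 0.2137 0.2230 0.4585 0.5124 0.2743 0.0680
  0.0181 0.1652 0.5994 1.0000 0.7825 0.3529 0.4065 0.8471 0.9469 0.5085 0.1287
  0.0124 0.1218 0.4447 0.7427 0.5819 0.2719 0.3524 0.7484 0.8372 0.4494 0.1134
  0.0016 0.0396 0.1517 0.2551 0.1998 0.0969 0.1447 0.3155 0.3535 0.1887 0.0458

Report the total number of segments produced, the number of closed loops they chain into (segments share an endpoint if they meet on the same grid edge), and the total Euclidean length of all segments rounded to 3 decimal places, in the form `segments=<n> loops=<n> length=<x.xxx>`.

cell (1,2): code 0100 → (1.160,3.000)–(2.000,2.216)
cell (1,3): code 1100 → (1.671,4.000)–(1.160,3.000)
cell (1,4): code 1000 → (2.000,4.225)–(1.671,4.000)
cell (1,6): code 0100 → (1.585,7.000)–(2.000,6.634)
cell (1,7): code 1100 → (1.400,8.000)–(1.585,7.000)
cell (1,8): code 1000 → (2.000,8.595)–(1.400,8.000)
cell (2,2): code 0110 → (2.000,2.216)–(3.000,2.810)
cell (2,3): code 1011 → (3.000,3.353)–(2.481,4.000)
cell (2,4): code 0001 → (2.481,4.000)–(2.000,4.225)
cell (2,6): code 0110 → (2.000,6.634)–(3.000,6.842)
cell (2,8): code 1001 → (3.000,8.390)–(2.000,8.595)
cell (3,2): code 0010 → (3.000,2.810)–(3.116,3.000)
cell (3,3): code 0001 → (3.116,3.000)–(3.000,3.353)
cell (3,6): code 0010 → (3.000,6.842)–(3.144,7.000)
cell (3,7): code 0011 → (3.144,7.000)–(3.313,8.000)
cell (3,8): code 0001 → (3.313,8.000)–(3.000,8.390)
total: 16 segments, chained into 2 closed loop(s), length Σ = 11.972689

segments=16 loops=2 length=11.973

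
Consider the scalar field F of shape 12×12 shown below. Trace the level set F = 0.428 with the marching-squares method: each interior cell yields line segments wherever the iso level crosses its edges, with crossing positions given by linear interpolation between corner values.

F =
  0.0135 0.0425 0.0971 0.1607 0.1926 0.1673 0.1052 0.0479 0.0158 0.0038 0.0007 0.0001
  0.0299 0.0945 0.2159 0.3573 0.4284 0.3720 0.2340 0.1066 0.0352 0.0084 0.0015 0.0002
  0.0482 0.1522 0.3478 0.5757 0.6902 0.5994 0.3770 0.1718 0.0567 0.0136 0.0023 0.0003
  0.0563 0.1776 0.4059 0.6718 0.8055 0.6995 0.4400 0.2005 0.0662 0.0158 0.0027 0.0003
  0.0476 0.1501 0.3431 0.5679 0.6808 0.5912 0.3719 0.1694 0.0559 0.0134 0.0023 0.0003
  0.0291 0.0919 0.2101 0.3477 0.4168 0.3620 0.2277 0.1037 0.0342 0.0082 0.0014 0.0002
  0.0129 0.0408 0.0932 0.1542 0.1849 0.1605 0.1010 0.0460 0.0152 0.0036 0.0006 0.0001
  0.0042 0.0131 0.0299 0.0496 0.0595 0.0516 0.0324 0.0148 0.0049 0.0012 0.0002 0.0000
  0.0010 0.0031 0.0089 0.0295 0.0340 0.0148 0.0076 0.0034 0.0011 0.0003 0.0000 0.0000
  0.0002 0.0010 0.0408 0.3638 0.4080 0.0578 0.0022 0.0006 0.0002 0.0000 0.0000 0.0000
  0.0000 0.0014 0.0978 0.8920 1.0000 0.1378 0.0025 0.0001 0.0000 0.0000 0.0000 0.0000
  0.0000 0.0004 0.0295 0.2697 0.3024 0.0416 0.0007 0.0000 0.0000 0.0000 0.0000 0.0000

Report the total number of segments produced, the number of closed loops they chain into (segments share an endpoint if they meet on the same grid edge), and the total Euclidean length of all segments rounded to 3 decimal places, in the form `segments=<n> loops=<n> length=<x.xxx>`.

cell (0,3): code 0100 → (0.998,4.000)–(1.000,3.994)
cell (0,4): code 1000 → (1.000,4.007)–(0.998,4.000)
cell (1,2): code 0100 → (1.324,3.000)–(2.000,2.352)
cell (1,3): code 1110 → (1.000,3.994)–(1.324,3.000)
cell (1,4): code 1101 → (1.246,5.000)–(1.000,4.007)
cell (1,5): code 1000 → (2.000,5.771)–(1.246,5.000)
cell (2,2): code 0110 → (2.000,2.352)–(3.000,2.083)
cell (2,5): code 1101 → (2.810,6.000)–(2.000,5.771)
cell (2,6): code 1000 → (3.000,6.050)–(2.810,6.000)
cell (3,2): code 0110 → (3.000,2.083)–(4.000,2.378)
cell (3,5): code 1011 → (4.000,5.744)–(3.176,6.000)
cell (3,6): code 0001 → (3.176,6.000)–(3.000,6.050)
cell (4,2): code 0010 → (4.000,2.378)–(4.635,3.000)
cell (4,3): code 0011 → (4.635,3.000)–(4.958,4.000)
cell (4,4): code 0011 → (4.958,4.000)–(4.712,5.000)
cell (4,5): code 0001 → (4.712,5.000)–(4.000,5.744)
cell (9,2): code 0100 → (9.122,3.000)–(10.000,2.416)
cell (9,3): code 1100 → (9.034,4.000)–(9.122,3.000)
cell (9,4): code 1000 → (10.000,4.663)–(9.034,4.000)
cell (10,2): code 0010 → (10.000,2.416)–(10.746,3.000)
cell (10,3): code 0011 → (10.746,3.000)–(10.820,4.000)
cell (10,4): code 0001 → (10.820,4.000)–(10.000,4.663)
total: 22 segments, chained into 2 closed loop(s), length Σ = 18.493952

segments=22 loops=2 length=18.494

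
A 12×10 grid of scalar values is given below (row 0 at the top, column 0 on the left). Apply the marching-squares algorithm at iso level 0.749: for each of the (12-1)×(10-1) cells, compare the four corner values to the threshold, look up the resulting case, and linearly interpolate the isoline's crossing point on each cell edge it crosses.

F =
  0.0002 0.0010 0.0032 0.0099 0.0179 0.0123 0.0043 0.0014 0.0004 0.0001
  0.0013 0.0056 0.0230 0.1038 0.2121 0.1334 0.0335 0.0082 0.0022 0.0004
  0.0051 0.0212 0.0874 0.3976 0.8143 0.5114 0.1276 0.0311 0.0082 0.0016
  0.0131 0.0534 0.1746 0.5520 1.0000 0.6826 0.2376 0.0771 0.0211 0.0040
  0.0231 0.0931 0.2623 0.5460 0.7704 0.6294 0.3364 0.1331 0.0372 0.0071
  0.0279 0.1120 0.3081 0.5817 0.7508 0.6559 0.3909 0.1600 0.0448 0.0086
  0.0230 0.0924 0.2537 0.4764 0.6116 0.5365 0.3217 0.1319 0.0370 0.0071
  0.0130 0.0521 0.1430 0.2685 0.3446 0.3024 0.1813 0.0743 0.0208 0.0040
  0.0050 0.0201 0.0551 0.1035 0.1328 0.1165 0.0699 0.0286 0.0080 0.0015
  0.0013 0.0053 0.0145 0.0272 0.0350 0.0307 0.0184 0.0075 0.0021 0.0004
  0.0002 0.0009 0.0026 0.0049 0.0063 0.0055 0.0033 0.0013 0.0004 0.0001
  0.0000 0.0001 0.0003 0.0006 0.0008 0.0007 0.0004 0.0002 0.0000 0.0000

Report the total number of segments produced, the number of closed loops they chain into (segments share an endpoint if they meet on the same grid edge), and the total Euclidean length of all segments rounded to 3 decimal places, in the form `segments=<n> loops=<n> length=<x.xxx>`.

cell (1,3): code 0100 → (1.892,4.000)–(2.000,3.843)
cell (1,4): code 1000 → (2.000,4.216)–(1.892,4.000)
cell (2,3): code 0110 → (2.000,3.843)–(3.000,3.440)
cell (2,4): code 1001 → (3.000,4.791)–(2.000,4.216)
cell (3,3): code 0110 → (3.000,3.440)–(4.000,3.905)
cell (3,4): code 1001 → (4.000,4.152)–(3.000,4.791)
cell (4,3): code 0110 → (4.000,3.905)–(5.000,3.989)
cell (4,4): code 1001 → (5.000,4.019)–(4.000,4.152)
cell (5,3): code 0010 → (5.000,3.989)–(5.013,4.000)
cell (5,4): code 0001 → (5.013,4.000)–(5.000,4.019)
total: 10 segments, chained into 1 closed loop(s), length Σ = 7.005474

segments=10 loops=1 length=7.005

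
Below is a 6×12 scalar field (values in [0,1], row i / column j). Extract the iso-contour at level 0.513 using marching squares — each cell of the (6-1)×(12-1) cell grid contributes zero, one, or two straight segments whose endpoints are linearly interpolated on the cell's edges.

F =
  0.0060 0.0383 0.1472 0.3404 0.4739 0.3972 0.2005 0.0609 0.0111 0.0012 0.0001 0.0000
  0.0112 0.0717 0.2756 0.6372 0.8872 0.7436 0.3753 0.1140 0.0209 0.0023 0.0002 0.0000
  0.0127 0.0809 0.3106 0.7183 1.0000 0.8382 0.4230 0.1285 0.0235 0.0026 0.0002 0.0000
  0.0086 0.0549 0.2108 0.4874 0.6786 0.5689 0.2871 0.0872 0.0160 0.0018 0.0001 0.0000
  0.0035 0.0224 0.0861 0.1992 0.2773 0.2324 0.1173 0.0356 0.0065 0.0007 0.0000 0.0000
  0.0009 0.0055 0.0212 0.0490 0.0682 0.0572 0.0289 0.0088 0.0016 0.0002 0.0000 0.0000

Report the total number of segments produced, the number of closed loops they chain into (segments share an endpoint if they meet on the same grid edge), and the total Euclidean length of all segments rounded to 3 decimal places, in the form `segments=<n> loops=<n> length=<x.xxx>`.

cell (0,2): code 0100 → (0.582,3.000)–(1.000,2.657)
cell (0,3): code 1100 → (0.095,4.000)–(0.582,3.000)
cell (0,4): code 1100 → (0.334,5.000)–(0.095,4.000)
cell (0,5): code 1000 → (1.000,5.626)–(0.334,5.000)
cell (1,2): code 0110 → (1.000,2.657)–(2.000,2.496)
cell (1,5): code 1001 → (2.000,5.783)–(1.000,5.626)
cell (2,2): code 0010 → (2.000,2.496)–(2.889,3.000)
cell (2,3): code 0111 → (2.889,3.000)–(3.000,3.134)
cell (2,5): code 1001 → (3.000,5.198)–(2.000,5.783)
cell (3,3): code 0010 → (3.000,3.134)–(3.413,4.000)
cell (3,4): code 0011 → (3.413,4.000)–(3.166,5.000)
cell (3,5): code 0001 → (3.166,5.000)–(3.000,5.198)
total: 12 segments, chained into 1 closed loop(s), length Σ = 10.223046

segments=12 loops=1 length=10.223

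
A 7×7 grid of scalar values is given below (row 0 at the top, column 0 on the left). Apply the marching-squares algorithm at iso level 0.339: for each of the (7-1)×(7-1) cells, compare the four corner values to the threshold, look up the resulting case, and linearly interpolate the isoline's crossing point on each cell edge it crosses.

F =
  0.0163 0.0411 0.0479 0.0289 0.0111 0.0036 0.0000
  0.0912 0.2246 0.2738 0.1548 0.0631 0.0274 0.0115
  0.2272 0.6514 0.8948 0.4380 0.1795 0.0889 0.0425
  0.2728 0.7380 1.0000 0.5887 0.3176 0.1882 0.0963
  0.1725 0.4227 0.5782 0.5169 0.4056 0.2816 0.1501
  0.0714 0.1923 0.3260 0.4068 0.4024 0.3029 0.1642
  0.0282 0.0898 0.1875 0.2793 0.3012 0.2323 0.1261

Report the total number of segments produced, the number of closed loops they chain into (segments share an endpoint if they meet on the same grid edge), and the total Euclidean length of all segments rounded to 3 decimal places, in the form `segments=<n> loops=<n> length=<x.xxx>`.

cell (1,0): code 0100 → (1.268,1.000)–(2.000,0.264)
cell (1,1): code 1100 → (1.105,2.000)–(1.268,1.000)
cell (1,2): code 1100 → (1.650,3.000)–(1.105,2.000)
cell (1,3): code 1000 → (2.000,3.383)–(1.650,3.000)
cell (2,0): code 0110 → (2.000,0.264)–(3.000,0.142)
cell (2,3): code 1001 → (3.000,3.921)–(2.000,3.383)
cell (3,0): code 0110 → (3.000,0.142)–(4.000,0.665)
cell (3,3): code 1101 → (3.243,4.000)–(3.000,3.921)
cell (3,4): code 1000 → (4.000,4.537)–(3.243,4.000)
cell (4,0): code 0010 → (4.000,0.665)–(4.363,1.000)
cell (4,1): code 0011 → (4.363,1.000)–(4.948,2.000)
cell (4,2): code 0111 → (4.948,2.000)–(5.000,2.161)
cell (4,4): code 1001 → (5.000,4.637)–(4.000,4.537)
cell (5,2): code 0010 → (5.000,2.161)–(5.532,3.000)
cell (5,3): code 0011 → (5.532,3.000)–(5.626,4.000)
cell (5,4): code 0001 → (5.626,4.000)–(5.000,4.637)
total: 16 segments, chained into 1 closed loop(s), length Σ = 13.882223

segments=16 loops=1 length=13.882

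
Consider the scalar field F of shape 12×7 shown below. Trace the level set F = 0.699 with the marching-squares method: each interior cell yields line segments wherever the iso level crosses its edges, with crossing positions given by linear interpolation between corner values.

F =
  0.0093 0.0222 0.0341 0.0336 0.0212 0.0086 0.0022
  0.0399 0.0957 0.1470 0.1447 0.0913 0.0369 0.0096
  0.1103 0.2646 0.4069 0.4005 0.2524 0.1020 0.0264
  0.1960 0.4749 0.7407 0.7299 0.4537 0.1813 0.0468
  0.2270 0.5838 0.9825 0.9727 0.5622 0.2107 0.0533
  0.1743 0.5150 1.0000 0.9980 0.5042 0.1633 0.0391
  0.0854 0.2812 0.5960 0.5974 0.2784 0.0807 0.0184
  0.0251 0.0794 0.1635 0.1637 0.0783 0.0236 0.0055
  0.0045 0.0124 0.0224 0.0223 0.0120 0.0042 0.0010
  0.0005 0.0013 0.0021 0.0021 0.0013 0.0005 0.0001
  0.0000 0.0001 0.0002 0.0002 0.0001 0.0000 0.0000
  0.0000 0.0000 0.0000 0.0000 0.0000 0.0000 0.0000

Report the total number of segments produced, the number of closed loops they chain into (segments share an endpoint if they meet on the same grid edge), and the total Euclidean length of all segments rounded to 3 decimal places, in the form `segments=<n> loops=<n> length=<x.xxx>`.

segments=10 loops=1 length=8.571

cell (2,1): code 0100 → (2.875,2.000)–(3.000,1.843)
cell (2,2): code 1100 → (2.906,3.000)–(2.875,2.000)
cell (2,3): code 1000 → (3.000,3.112)–(2.906,3.000)
cell (3,1): code 0110 → (3.000,1.843)–(4.000,1.289)
cell (3,3): code 1001 → (4.000,3.667)–(3.000,3.112)
cell (4,1): code 0110 → (4.000,1.289)–(5.000,1.379)
cell (4,3): code 1001 → (5.000,3.606)–(4.000,3.667)
cell (5,1): code 0010 → (5.000,1.379)–(5.745,2.000)
cell (5,2): code 0011 → (5.745,2.000)–(5.746,3.000)
cell (5,3): code 0001 → (5.746,3.000)–(5.000,3.606)
total: 10 segments, chained into 1 closed loop(s), length Σ = 8.570682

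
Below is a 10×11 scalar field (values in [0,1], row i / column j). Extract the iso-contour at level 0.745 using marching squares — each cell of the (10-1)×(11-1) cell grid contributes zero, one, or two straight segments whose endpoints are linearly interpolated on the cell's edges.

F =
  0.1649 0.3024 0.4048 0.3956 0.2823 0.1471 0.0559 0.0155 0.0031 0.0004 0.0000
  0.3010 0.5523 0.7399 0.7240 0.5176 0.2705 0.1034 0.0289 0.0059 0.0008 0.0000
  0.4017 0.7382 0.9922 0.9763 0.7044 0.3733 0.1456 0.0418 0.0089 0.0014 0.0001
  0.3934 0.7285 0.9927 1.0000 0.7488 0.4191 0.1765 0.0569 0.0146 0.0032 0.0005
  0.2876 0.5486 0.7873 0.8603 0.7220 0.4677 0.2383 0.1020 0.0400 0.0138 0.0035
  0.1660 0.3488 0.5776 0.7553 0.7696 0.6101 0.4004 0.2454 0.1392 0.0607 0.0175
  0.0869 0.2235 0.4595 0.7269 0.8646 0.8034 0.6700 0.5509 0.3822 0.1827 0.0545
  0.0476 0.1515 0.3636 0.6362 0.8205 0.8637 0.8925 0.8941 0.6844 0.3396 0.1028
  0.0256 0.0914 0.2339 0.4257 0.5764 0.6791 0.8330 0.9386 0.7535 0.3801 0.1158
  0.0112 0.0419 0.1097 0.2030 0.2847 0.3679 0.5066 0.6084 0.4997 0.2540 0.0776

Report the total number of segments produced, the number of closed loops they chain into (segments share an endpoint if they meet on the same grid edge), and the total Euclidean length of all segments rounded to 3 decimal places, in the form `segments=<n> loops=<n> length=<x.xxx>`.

cell (1,1): code 0100 → (1.020,2.000)–(2.000,1.027)
cell (1,2): code 1100 → (1.083,3.000)–(1.020,2.000)
cell (1,3): code 1000 → (2.000,3.851)–(1.083,3.000)
cell (2,1): code 0110 → (2.000,1.027)–(3.000,1.062)
cell (2,3): code 1101 → (2.914,4.000)–(2.000,3.851)
cell (2,4): code 1000 → (3.000,4.012)–(2.914,4.000)
cell (3,1): code 0110 → (3.000,1.062)–(4.000,1.823)
cell (3,3): code 1011 → (4.000,3.834)–(3.142,4.000)
cell (3,4): code 0001 → (3.142,4.000)–(3.000,4.012)
cell (4,1): code 0010 → (4.000,1.823)–(4.202,2.000)
cell (4,2): code 0111 → (4.202,2.000)–(5.000,2.942)
cell (4,3): code 1101 → (4.483,4.000)–(4.000,3.834)
cell (4,4): code 1000 → (5.000,4.154)–(4.483,4.000)
cell (5,2): code 0010 → (5.000,2.942)–(5.363,3.000)
cell (5,3): code 0111 → (5.363,3.000)–(6.000,3.131)
cell (5,4): code 1101 → (5.698,5.000)–(5.000,4.154)
cell (5,5): code 1000 → (6.000,5.438)–(5.698,5.000)
cell (6,3): code 0110 → (6.000,3.131)–(7.000,3.590)
cell (6,5): code 1101 → (6.337,6.000)–(6.000,5.438)
cell (6,6): code 1100 → (6.566,7.000)–(6.337,6.000)
cell (6,7): code 1000 → (7.000,7.711)–(6.566,7.000)
cell (7,3): code 0010 → (7.000,3.590)–(7.309,4.000)
cell (7,4): code 0011 → (7.309,4.000)–(7.643,5.000)
cell (7,5): code 0111 → (7.643,5.000)–(8.000,5.428)
cell (7,7): code 1101 → (7.877,8.000)–(7.000,7.711)
cell (7,8): code 1000 → (8.000,8.023)–(7.877,8.000)
cell (8,5): code 0010 → (8.000,5.428)–(8.270,6.000)
cell (8,6): code 0011 → (8.270,6.000)–(8.586,7.000)
cell (8,7): code 0011 → (8.586,7.000)–(8.033,8.000)
cell (8,8): code 0001 → (8.033,8.000)–(8.000,8.023)
total: 30 segments, chained into 1 closed loop(s), length Σ = 22.772422

segments=30 loops=1 length=22.772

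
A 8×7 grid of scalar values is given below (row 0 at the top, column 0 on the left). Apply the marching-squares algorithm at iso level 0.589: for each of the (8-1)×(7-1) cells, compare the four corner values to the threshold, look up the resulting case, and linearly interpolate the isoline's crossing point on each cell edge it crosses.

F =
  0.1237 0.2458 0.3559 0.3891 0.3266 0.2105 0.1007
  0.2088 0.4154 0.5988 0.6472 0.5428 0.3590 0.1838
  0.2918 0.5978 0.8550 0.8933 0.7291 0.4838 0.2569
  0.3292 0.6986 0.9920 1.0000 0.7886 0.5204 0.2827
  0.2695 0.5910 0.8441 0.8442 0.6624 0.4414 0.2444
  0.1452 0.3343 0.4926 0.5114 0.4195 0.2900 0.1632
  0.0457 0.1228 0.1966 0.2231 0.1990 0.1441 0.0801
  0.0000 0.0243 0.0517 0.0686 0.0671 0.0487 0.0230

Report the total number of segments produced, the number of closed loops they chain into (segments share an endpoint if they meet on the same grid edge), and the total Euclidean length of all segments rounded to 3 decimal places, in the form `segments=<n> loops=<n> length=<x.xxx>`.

segments=16 loops=1 length=12.502

cell (0,1): code 0100 → (0.960,2.000)–(1.000,1.947)
cell (0,2): code 1100 → (0.775,3.000)–(0.960,2.000)
cell (0,3): code 1000 → (1.000,3.557)–(0.775,3.000)
cell (1,0): code 0100 → (1.952,1.000)–(2.000,0.971)
cell (1,1): code 1110 → (1.000,1.947)–(1.952,1.000)
cell (1,3): code 1101 → (1.248,4.000)–(1.000,3.557)
cell (1,4): code 1000 → (2.000,4.571)–(1.248,4.000)
cell (2,0): code 0110 → (2.000,0.971)–(3.000,0.703)
cell (2,4): code 1001 → (3.000,4.744)–(2.000,4.571)
cell (3,0): code 0110 → (3.000,0.703)–(4.000,0.994)
cell (3,4): code 1001 → (4.000,4.332)–(3.000,4.744)
cell (4,0): code 0010 → (4.000,0.994)–(4.008,1.000)
cell (4,1): code 0011 → (4.008,1.000)–(4.726,2.000)
cell (4,2): code 0011 → (4.726,2.000)–(4.767,3.000)
cell (4,3): code 0011 → (4.767,3.000)–(4.302,4.000)
cell (4,4): code 0001 → (4.302,4.000)–(4.000,4.332)
total: 16 segments, chained into 1 closed loop(s), length Σ = 12.501986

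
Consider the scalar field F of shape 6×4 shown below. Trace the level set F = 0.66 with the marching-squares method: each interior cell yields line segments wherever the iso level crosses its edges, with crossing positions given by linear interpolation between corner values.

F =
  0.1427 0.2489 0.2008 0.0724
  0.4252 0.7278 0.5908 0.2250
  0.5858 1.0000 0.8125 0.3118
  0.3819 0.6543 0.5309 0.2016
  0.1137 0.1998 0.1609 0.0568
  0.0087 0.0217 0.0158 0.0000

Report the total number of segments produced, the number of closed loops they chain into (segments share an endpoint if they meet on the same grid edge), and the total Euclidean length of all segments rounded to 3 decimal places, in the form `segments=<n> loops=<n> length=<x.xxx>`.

cell (0,0): code 0100 → (0.858,1.000)–(1.000,0.776)
cell (0,1): code 1000 → (1.000,1.495)–(0.858,1.000)
cell (1,0): code 0110 → (1.000,0.776)–(2.000,0.179)
cell (1,1): code 1101 → (1.312,2.000)–(1.000,1.495)
cell (1,2): code 1000 → (2.000,2.305)–(1.312,2.000)
cell (2,0): code 0010 → (2.000,0.179)–(2.984,1.000)
cell (2,1): code 0011 → (2.984,1.000)–(2.542,2.000)
cell (2,2): code 0001 → (2.542,2.000)–(2.000,2.305)
total: 8 segments, chained into 1 closed loop(s), length Σ = 6.286069

segments=8 loops=1 length=6.286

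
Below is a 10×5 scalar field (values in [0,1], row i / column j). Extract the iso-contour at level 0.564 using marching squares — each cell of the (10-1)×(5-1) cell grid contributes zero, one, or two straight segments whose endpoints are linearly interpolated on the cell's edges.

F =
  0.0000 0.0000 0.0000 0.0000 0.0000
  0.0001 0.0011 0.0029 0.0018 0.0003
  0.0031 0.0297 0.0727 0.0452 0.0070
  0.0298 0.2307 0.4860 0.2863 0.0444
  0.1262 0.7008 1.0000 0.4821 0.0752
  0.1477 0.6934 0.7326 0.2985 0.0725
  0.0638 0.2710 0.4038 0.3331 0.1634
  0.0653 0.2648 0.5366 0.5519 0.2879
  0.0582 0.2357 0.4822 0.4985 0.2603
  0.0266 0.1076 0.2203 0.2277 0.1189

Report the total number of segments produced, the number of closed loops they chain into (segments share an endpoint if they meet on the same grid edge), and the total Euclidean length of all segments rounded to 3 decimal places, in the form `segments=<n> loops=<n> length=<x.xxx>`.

segments=8 loops=1 length=6.866

cell (3,0): code 0100 → (3.709,1.000)–(4.000,0.762)
cell (3,1): code 1100 → (3.152,2.000)–(3.709,1.000)
cell (3,2): code 1000 → (4.000,2.842)–(3.152,2.000)
cell (4,0): code 0110 → (4.000,0.762)–(5.000,0.763)
cell (4,2): code 1001 → (5.000,2.388)–(4.000,2.842)
cell (5,0): code 0010 → (5.000,0.763)–(5.306,1.000)
cell (5,1): code 0011 → (5.306,1.000)–(5.513,2.000)
cell (5,2): code 0001 → (5.513,2.000)–(5.000,2.388)
total: 8 segments, chained into 1 closed loop(s), length Σ = 6.865618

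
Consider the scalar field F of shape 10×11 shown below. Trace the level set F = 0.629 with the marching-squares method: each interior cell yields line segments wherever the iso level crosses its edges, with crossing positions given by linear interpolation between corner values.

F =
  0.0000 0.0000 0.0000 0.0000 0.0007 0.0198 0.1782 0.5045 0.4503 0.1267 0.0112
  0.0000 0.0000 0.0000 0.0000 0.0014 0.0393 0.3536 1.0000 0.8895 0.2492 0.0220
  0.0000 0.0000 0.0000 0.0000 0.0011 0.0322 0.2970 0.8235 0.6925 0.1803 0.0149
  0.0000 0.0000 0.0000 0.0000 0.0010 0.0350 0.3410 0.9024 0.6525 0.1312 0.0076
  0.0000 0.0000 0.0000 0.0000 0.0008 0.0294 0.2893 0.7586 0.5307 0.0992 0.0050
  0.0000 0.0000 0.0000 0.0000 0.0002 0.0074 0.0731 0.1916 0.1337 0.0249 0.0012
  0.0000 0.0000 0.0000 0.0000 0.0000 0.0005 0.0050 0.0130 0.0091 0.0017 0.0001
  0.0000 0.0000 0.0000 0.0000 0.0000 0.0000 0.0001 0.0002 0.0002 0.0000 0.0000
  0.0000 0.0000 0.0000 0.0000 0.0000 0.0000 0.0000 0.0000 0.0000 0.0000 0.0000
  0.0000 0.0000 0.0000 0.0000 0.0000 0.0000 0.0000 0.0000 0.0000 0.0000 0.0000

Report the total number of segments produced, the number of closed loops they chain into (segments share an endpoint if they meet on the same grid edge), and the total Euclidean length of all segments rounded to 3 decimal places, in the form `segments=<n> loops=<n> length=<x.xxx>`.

cell (0,6): code 0100 → (0.251,7.000)–(1.000,6.426)
cell (0,7): code 1100 → (0.407,8.000)–(0.251,7.000)
cell (0,8): code 1000 → (1.000,8.407)–(0.407,8.000)
cell (1,6): code 0110 → (1.000,6.426)–(2.000,6.631)
cell (1,8): code 1001 → (2.000,8.124)–(1.000,8.407)
cell (2,6): code 0110 → (2.000,6.631)–(3.000,6.513)
cell (2,8): code 1001 → (3.000,8.045)–(2.000,8.124)
cell (3,6): code 0110 → (3.000,6.513)–(4.000,6.724)
cell (3,7): code 1011 → (4.000,7.569)–(3.193,8.000)
cell (3,8): code 0001 → (3.193,8.000)–(3.000,8.045)
cell (4,6): code 0010 → (4.000,6.724)–(4.229,7.000)
cell (4,7): code 0001 → (4.229,7.000)–(4.000,7.569)
total: 12 segments, chained into 1 closed loop(s), length Σ = 9.851206

segments=12 loops=1 length=9.851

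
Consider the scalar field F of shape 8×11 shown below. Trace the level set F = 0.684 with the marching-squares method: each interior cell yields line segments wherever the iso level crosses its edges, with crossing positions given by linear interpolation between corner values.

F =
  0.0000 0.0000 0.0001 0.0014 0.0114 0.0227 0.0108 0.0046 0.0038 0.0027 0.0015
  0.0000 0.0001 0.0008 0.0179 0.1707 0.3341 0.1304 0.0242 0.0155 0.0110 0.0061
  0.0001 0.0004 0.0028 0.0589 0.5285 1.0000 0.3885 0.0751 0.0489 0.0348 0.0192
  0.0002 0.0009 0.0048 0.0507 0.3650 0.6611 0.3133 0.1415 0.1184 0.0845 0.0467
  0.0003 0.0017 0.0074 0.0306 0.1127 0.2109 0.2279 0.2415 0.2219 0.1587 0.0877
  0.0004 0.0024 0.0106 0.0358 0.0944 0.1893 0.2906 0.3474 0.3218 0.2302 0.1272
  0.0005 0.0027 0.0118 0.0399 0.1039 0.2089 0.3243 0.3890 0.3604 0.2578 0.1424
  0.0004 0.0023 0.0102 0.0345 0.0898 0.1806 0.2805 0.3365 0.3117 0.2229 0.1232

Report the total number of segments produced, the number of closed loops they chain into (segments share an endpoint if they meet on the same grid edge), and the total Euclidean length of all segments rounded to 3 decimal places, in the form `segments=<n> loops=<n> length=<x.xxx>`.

cell (1,4): code 0100 → (1.525,5.000)–(2.000,4.330)
cell (1,5): code 1000 → (2.000,5.517)–(1.525,5.000)
cell (2,4): code 0010 → (2.000,4.330)–(2.932,5.000)
cell (2,5): code 0001 → (2.932,5.000)–(2.000,5.517)
total: 4 segments, chained into 1 closed loop(s), length Σ = 3.737144

segments=4 loops=1 length=3.737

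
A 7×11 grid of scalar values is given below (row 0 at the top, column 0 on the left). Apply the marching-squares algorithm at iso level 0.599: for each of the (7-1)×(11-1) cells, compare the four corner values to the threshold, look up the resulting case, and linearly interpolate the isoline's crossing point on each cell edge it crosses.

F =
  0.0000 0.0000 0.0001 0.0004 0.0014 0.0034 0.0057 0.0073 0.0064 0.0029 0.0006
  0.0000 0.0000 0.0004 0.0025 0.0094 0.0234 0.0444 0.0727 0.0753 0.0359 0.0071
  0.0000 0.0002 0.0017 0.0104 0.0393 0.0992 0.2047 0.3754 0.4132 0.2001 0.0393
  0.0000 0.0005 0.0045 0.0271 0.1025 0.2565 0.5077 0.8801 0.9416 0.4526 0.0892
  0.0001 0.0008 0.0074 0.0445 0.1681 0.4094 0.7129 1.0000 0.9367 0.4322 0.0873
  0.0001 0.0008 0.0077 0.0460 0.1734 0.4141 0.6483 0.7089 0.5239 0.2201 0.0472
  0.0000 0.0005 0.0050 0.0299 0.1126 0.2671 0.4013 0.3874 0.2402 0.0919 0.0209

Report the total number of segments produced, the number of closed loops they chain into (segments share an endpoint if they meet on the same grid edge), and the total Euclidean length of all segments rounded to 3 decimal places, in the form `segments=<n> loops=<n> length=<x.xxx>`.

cell (2,6): code 0100 → (2.443,7.000)–(3.000,6.245)
cell (2,7): code 1100 → (2.352,8.000)–(2.443,7.000)
cell (2,8): code 1000 → (3.000,8.701)–(2.352,8.000)
cell (3,5): code 0100 → (3.445,6.000)–(4.000,5.625)
cell (3,6): code 1110 → (3.000,6.245)–(3.445,6.000)
cell (3,8): code 1001 → (4.000,8.669)–(3.000,8.701)
cell (4,5): code 0110 → (4.000,5.625)–(5.000,5.789)
cell (4,7): code 1011 → (5.000,7.594)–(4.818,8.000)
cell (4,8): code 0001 → (4.818,8.000)–(4.000,8.669)
cell (5,5): code 0010 → (5.000,5.789)–(5.200,6.000)
cell (5,6): code 0011 → (5.200,6.000)–(5.342,7.000)
cell (5,7): code 0001 → (5.342,7.000)–(5.000,7.594)
total: 12 segments, chained into 1 closed loop(s), length Σ = 9.576258

segments=12 loops=1 length=9.576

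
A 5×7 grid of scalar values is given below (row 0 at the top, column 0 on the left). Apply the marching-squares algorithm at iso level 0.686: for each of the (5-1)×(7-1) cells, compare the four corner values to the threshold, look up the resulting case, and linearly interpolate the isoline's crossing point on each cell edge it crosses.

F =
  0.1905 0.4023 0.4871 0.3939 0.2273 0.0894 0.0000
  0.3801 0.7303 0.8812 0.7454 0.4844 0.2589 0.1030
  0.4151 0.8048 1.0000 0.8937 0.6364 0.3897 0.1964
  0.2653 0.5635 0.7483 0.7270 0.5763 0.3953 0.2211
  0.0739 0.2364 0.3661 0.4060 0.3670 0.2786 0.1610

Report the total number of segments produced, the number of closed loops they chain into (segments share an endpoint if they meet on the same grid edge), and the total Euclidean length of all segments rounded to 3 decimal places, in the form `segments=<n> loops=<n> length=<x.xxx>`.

cell (0,0): code 0100 → (0.865,1.000)–(1.000,0.874)
cell (0,1): code 1100 → (0.505,2.000)–(0.865,1.000)
cell (0,2): code 1100 → (0.831,3.000)–(0.505,2.000)
cell (0,3): code 1000 → (1.000,3.228)–(0.831,3.000)
cell (1,0): code 0110 → (1.000,0.874)–(2.000,0.695)
cell (1,3): code 1001 → (2.000,3.807)–(1.000,3.228)
cell (2,0): code 0010 → (2.000,0.695)–(2.492,1.000)
cell (2,1): code 0111 → (2.492,1.000)–(3.000,1.663)
cell (2,3): code 1001 → (3.000,3.272)–(2.000,3.807)
cell (3,1): code 0010 → (3.000,1.663)–(3.163,2.000)
cell (3,2): code 0011 → (3.163,2.000)–(3.128,3.000)
cell (3,3): code 0001 → (3.128,3.000)–(3.000,3.272)
total: 12 segments, chained into 1 closed loop(s), length Σ = 8.978800

segments=12 loops=1 length=8.979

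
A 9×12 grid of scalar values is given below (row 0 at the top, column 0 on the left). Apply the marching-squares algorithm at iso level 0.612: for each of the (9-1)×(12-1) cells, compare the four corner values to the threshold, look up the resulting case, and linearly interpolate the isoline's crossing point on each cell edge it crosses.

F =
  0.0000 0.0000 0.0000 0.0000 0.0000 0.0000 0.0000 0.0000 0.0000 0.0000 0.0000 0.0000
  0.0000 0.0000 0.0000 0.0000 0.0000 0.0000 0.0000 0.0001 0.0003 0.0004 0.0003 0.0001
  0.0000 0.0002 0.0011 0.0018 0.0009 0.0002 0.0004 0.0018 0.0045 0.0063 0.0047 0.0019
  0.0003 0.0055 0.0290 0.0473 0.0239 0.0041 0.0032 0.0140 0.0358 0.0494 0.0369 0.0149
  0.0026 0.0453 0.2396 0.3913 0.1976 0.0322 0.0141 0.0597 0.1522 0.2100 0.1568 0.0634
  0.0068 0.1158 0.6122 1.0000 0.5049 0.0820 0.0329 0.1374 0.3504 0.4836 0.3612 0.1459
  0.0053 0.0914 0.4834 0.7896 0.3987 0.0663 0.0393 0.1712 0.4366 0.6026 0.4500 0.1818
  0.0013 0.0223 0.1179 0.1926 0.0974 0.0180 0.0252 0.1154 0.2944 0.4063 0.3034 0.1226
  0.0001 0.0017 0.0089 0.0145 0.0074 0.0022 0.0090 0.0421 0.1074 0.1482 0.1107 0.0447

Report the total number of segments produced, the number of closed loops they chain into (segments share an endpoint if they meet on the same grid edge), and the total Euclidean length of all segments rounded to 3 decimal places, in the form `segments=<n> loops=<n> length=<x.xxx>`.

segments=8 loops=1 length=5.529

cell (4,1): code 0100 → (4.999,2.000)–(5.000,2.000)
cell (4,2): code 1100 → (4.363,3.000)–(4.999,2.000)
cell (4,3): code 1000 → (5.000,3.784)–(4.363,3.000)
cell (5,1): code 0010 → (5.000,2.000)–(5.002,2.000)
cell (5,2): code 0111 → (5.002,2.000)–(6.000,2.420)
cell (5,3): code 1001 → (6.000,3.454)–(5.000,3.784)
cell (6,2): code 0010 → (6.000,2.420)–(6.297,3.000)
cell (6,3): code 0001 → (6.297,3.000)–(6.000,3.454)
total: 8 segments, chained into 1 closed loop(s), length Σ = 5.528987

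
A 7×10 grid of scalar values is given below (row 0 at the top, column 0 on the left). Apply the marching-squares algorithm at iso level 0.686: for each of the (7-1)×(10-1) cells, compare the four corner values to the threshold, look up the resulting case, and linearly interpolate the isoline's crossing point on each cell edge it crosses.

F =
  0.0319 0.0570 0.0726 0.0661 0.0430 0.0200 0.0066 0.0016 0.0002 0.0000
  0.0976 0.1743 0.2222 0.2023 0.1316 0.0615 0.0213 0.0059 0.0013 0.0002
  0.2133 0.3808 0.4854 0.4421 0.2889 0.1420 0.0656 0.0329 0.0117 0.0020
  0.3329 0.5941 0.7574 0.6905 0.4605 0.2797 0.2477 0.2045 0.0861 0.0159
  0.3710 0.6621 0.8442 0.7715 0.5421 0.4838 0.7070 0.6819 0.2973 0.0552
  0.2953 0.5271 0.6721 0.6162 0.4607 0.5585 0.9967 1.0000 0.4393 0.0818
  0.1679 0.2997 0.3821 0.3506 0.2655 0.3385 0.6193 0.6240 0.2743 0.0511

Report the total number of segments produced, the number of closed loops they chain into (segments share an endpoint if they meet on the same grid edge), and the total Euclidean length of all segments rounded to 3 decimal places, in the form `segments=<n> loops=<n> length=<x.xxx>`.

cell (2,1): code 0100 → (2.738,2.000)–(3.000,1.563)
cell (2,2): code 1100 → (2.982,3.000)–(2.738,2.000)
cell (2,3): code 1000 → (3.000,3.020)–(2.982,3.000)
cell (3,1): code 0110 → (3.000,1.563)–(4.000,1.131)
cell (3,3): code 1001 → (4.000,3.373)–(3.000,3.020)
cell (3,5): code 0100 → (3.954,6.000)–(4.000,5.906)
cell (3,6): code 1000 → (4.000,6.837)–(3.954,6.000)
cell (4,1): code 0010 → (4.000,1.131)–(4.919,2.000)
cell (4,2): code 0011 → (4.919,2.000)–(4.551,3.000)
cell (4,3): code 0001 → (4.551,3.000)–(4.000,3.373)
cell (4,5): code 0110 → (4.000,5.906)–(5.000,5.291)
cell (4,6): code 1101 → (4.013,7.000)–(4.000,6.837)
cell (4,7): code 1000 → (5.000,7.560)–(4.013,7.000)
cell (5,5): code 0010 → (5.000,5.291)–(5.823,6.000)
cell (5,6): code 0011 → (5.823,6.000)–(5.835,7.000)
cell (5,7): code 0001 → (5.835,7.000)–(5.000,7.560)
total: 16 segments, chained into 2 closed loop(s), length Σ = 13.218463

segments=16 loops=2 length=13.218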